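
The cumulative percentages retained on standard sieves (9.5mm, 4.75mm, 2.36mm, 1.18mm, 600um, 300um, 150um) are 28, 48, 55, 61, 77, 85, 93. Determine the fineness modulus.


FM = sum(cumulative % retained) / 100
= 447 / 100
= 4.47

4.47


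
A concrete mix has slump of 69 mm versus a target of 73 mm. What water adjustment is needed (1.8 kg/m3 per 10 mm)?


Difference = 73 - 69 = 4 mm
Water adjustment = 4 * 1.8 / 10 = 0.7 kg/m3

0.7


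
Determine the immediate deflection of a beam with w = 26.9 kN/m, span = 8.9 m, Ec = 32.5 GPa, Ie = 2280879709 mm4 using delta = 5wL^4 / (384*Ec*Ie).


Convert: L = 8.9 m = 8900 mm, Ec = 32.5 GPa = 32500 MPa
delta = 5 * 26.9 * 8900^4 / (384 * 32500 * 2280879709)
= 29.65 mm

29.65


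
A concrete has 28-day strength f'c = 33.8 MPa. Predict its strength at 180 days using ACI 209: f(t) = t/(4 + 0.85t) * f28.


f(180) = 180 / (4 + 0.85 * 180) * 33.8
= 180 / 157.0 * 33.8
= 38.75 MPa

38.75


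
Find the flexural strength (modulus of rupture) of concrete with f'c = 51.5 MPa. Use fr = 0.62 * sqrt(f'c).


fr = 0.62 * sqrt(51.5)
= 4.449 MPa

4.449


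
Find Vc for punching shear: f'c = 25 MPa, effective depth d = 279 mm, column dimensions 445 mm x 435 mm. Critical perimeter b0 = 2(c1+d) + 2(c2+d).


b0 = 2*(445 + 279) + 2*(435 + 279) = 2876 mm
Vc = 0.33 * sqrt(25) * 2876 * 279 / 1000
= 1323.97 kN

1323.97


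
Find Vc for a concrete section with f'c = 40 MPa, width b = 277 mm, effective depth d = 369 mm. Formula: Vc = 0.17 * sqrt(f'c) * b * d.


Vc = 0.17 * sqrt(40) * 277 * 369 / 1000
= 109.9 kN

109.9


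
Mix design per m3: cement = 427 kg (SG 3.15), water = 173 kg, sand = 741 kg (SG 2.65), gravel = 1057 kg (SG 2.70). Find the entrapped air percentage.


Vol cement = 427 / (3.15 * 1000) = 0.135556 m3
Vol water = 173 / 1000 = 0.173 m3
Vol sand = 741 / (2.65 * 1000) = 0.279623 m3
Vol gravel = 1057 / (2.70 * 1000) = 0.391481 m3
Total solid + water volume = 0.97966 m3
Air = (1 - 0.97966) * 100 = 2.03%

2.03


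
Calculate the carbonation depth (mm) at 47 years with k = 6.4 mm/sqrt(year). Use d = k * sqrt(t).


depth = k * sqrt(t)
= 6.4 * sqrt(47)
= 43.88 mm

43.88


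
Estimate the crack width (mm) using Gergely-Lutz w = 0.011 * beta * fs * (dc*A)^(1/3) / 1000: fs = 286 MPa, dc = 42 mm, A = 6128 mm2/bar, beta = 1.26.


w = 0.011 * beta * fs * (dc * A)^(1/3) / 1000
= 0.011 * 1.26 * 286 * (42 * 6128)^(1/3) / 1000
= 0.252 mm

0.252


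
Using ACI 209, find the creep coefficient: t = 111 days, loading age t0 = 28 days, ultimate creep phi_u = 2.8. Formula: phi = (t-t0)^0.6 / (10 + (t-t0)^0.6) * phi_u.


dt = 111 - 28 = 83
phi = 83^0.6 / (10 + 83^0.6) * 2.8
= 1.642

1.642


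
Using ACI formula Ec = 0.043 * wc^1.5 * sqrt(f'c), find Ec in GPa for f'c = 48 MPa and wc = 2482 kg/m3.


Ec = 0.043 * 2482^1.5 * sqrt(48) / 1000
= 36.84 GPa

36.84


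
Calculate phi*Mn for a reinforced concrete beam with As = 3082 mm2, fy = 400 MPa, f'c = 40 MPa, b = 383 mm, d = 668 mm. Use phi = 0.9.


a = As * fy / (0.85 * f'c * b)
= 3082 * 400 / (0.85 * 40 * 383)
= 94.6706 mm
Mn = As * fy * (d - a/2) / 10^6
= 765.1555 kN-m
phi*Mn = 0.9 * 765.1555 = 688.64 kN-m

688.64


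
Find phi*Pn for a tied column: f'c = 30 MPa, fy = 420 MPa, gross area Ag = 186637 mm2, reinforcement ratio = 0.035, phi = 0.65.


Ast = rho * Ag = 0.035 * 186637 = 6532.295 mm2
phi*Pn = 0.65 * 0.80 * (0.85 * 30 * (186637 - 6532.295) + 420 * 6532.295) / 1000
= 3814.84 kN

3814.84


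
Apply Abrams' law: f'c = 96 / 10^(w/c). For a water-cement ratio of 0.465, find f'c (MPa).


f'c = 96 / 10^0.465
= 96 / 2.917
= 32.91 MPa

32.91


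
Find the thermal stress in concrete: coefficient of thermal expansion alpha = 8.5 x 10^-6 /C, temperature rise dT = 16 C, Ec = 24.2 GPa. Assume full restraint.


sigma = alpha * dT * Ec
= 8.5e-6 * 16 * 24.2 * 1000
= 3.291 MPa

3.291


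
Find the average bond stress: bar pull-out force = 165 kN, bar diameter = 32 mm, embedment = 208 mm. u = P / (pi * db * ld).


u = P / (pi * db * ld)
= 165 * 1000 / (pi * 32 * 208)
= 7.891 MPa

7.891


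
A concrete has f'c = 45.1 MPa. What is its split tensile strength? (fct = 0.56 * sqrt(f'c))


fct = 0.56 * sqrt(45.1)
= 0.56 * 6.716
= 3.761 MPa

3.761


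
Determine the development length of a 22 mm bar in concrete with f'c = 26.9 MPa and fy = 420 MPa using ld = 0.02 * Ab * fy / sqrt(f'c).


Ab = pi * 22^2 / 4 = 380.133 mm2
ld = 0.02 * 380.133 * 420 / sqrt(26.9)
= 615.7 mm

615.7


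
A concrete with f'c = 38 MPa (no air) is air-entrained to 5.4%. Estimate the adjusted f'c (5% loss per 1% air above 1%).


Strength loss = (5.4 - 1) * 5 = 22.0%
f'c = 38 * (1 - 22.0/100)
= 29.64 MPa

29.64


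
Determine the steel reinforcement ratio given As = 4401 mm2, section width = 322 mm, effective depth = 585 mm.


rho = As / (b * d)
= 4401 / (322 * 585)
= 0.0234

0.0234


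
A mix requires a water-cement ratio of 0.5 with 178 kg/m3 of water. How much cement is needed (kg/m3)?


Cement = water / (w/c)
= 178 / 0.5
= 356.0 kg/m3

356.0


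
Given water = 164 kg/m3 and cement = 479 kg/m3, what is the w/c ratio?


w/c = water / cement
w/c = 164 / 479 = 0.342

0.342


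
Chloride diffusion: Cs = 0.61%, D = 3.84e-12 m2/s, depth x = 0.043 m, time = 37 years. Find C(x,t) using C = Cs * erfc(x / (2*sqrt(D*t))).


t_seconds = 37 * 365.25 * 24 * 3600 = 1167631200.0 s
arg = 0.043 / (2 * sqrt(3.84e-12 * 1167631200.0))
= 0.3211
erfc(0.3211) = 0.6498
C = 0.61 * 0.6498 = 0.3964%

0.3964


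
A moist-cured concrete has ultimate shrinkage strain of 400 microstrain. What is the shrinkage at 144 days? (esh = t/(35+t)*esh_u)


esh(144) = 144 / (35 + 144) * 400
= 144 / 179 * 400
= 321.8 microstrain

321.8


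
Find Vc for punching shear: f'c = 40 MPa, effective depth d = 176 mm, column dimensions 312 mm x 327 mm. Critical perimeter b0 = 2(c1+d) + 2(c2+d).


b0 = 2*(312 + 176) + 2*(327 + 176) = 1982 mm
Vc = 0.33 * sqrt(40) * 1982 * 176 / 1000
= 728.05 kN

728.05


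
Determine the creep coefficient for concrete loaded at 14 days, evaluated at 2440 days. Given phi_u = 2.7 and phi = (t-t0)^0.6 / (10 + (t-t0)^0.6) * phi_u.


dt = 2440 - 14 = 2426
phi = 2426^0.6 / (10 + 2426^0.6) * 2.7
= 2.47

2.47


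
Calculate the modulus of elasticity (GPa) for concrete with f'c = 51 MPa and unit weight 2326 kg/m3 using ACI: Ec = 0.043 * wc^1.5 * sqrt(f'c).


Ec = 0.043 * 2326^1.5 * sqrt(51) / 1000
= 34.45 GPa

34.45


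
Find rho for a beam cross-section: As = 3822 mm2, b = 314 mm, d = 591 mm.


rho = As / (b * d)
= 3822 / (314 * 591)
= 0.0206

0.0206


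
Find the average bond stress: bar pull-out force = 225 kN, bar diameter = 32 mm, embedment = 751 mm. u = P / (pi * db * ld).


u = P / (pi * db * ld)
= 225 * 1000 / (pi * 32 * 751)
= 2.98 MPa

2.98


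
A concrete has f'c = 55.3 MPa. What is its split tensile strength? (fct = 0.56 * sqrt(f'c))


fct = 0.56 * sqrt(55.3)
= 0.56 * 7.436
= 4.164 MPa

4.164


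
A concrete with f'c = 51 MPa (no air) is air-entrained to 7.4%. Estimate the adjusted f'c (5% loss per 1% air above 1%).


Strength loss = (7.4 - 1) * 5 = 32.0%
f'c = 51 * (1 - 32.0/100)
= 34.68 MPa

34.68


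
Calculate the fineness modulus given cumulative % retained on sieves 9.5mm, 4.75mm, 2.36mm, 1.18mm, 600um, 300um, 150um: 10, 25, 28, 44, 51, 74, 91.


FM = sum(cumulative % retained) / 100
= 323 / 100
= 3.23

3.23


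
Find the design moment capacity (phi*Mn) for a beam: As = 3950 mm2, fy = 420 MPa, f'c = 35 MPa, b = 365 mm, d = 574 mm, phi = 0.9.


a = As * fy / (0.85 * f'c * b)
= 3950 * 420 / (0.85 * 35 * 365)
= 152.78 mm
Mn = As * fy * (d - a/2) / 10^6
= 825.535 kN-m
phi*Mn = 0.9 * 825.535 = 742.98 kN-m

742.98


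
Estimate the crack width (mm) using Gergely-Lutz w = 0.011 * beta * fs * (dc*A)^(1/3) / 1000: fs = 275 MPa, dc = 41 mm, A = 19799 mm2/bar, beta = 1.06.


w = 0.011 * beta * fs * (dc * A)^(1/3) / 1000
= 0.011 * 1.06 * 275 * (41 * 19799)^(1/3) / 1000
= 0.299 mm

0.299


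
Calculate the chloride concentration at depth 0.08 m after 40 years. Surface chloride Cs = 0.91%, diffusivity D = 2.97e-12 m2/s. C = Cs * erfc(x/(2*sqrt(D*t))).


t_seconds = 40 * 365.25 * 24 * 3600 = 1262304000.0 s
arg = 0.08 / (2 * sqrt(2.97e-12 * 1262304000.0))
= 0.6533
erfc(0.6533) = 0.3555
C = 0.91 * 0.3555 = 0.3236%

0.3236


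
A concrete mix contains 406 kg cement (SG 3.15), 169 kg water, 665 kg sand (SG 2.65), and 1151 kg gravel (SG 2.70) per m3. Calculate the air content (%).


Vol cement = 406 / (3.15 * 1000) = 0.128889 m3
Vol water = 169 / 1000 = 0.169 m3
Vol sand = 665 / (2.65 * 1000) = 0.250943 m3
Vol gravel = 1151 / (2.70 * 1000) = 0.426296 m3
Total solid + water volume = 0.975129 m3
Air = (1 - 0.975129) * 100 = 2.49%

2.49


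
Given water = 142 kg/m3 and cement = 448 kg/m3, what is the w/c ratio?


w/c = water / cement
w/c = 142 / 448 = 0.317

0.317


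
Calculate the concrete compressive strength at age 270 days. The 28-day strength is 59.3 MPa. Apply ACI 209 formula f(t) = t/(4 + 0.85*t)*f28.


f(270) = 270 / (4 + 0.85 * 270) * 59.3
= 270 / 233.5 * 59.3
= 68.57 MPa

68.57


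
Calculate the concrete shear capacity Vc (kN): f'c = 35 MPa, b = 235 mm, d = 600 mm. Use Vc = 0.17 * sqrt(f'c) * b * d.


Vc = 0.17 * sqrt(35) * 235 * 600 / 1000
= 141.81 kN

141.81


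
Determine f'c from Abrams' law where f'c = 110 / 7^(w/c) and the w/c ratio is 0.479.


f'c = 110 / 7^0.479
= 110 / 2.54
= 43.31 MPa

43.31


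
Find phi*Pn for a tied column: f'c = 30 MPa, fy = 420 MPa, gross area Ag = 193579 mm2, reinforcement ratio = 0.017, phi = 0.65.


Ast = rho * Ag = 0.017 * 193579 = 3290.843 mm2
phi*Pn = 0.65 * 0.80 * (0.85 * 30 * (193579 - 3290.843) + 420 * 3290.843) / 1000
= 3241.94 kN

3241.94


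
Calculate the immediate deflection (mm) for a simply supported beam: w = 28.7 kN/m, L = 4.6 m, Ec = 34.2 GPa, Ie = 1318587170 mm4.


Convert: L = 4.6 m = 4600 mm, Ec = 34.2 GPa = 34200 MPa
delta = 5 * 28.7 * 4600^4 / (384 * 34200 * 1318587170)
= 3.71 mm

3.71


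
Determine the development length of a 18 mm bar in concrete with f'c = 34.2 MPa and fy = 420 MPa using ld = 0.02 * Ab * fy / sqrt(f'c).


Ab = pi * 18^2 / 4 = 254.469 mm2
ld = 0.02 * 254.469 * 420 / sqrt(34.2)
= 365.5 mm

365.5


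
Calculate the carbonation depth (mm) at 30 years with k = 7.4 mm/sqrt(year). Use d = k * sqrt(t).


depth = k * sqrt(t)
= 7.4 * sqrt(30)
= 40.53 mm

40.53


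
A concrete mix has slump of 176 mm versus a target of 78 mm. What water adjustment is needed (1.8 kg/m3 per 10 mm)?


Difference = 78 - 176 = -98 mm
Water adjustment = -98 * 1.8 / 10 = -17.6 kg/m3

-17.6


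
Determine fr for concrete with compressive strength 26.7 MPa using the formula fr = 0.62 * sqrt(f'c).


fr = 0.62 * sqrt(26.7)
= 3.204 MPa

3.204


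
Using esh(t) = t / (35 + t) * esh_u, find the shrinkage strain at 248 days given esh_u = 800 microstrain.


esh(248) = 248 / (35 + 248) * 800
= 248 / 283 * 800
= 701.1 microstrain

701.1


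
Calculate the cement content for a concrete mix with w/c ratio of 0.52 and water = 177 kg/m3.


Cement = water / (w/c)
= 177 / 0.52
= 340.4 kg/m3

340.4


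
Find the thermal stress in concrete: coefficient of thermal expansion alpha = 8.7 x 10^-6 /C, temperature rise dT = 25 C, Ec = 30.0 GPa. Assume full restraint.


sigma = alpha * dT * Ec
= 8.7e-6 * 25 * 30.0 * 1000
= 6.525 MPa

6.525


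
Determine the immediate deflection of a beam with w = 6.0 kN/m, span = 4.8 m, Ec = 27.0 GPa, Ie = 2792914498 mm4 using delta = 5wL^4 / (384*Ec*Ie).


Convert: L = 4.8 m = 4800 mm, Ec = 27.0 GPa = 27000 MPa
delta = 5 * 6.0 * 4800^4 / (384 * 27000 * 2792914498)
= 0.55 mm

0.55


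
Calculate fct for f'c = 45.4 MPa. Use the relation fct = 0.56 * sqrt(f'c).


fct = 0.56 * sqrt(45.4)
= 0.56 * 6.738
= 3.773 MPa

3.773


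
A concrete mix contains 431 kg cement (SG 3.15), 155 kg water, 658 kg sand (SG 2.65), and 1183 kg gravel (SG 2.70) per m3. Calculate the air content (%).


Vol cement = 431 / (3.15 * 1000) = 0.136825 m3
Vol water = 155 / 1000 = 0.155 m3
Vol sand = 658 / (2.65 * 1000) = 0.248302 m3
Vol gravel = 1183 / (2.70 * 1000) = 0.438148 m3
Total solid + water volume = 0.978275 m3
Air = (1 - 0.978275) * 100 = 2.17%

2.17


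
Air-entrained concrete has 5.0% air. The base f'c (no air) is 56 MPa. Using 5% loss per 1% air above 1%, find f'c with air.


Strength loss = (5.0 - 1) * 5 = 20.0%
f'c = 56 * (1 - 20.0/100)
= 44.8 MPa

44.8


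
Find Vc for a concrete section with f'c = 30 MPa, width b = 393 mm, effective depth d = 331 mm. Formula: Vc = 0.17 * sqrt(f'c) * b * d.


Vc = 0.17 * sqrt(30) * 393 * 331 / 1000
= 121.12 kN

121.12


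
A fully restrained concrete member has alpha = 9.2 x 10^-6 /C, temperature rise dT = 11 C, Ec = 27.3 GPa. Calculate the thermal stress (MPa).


sigma = alpha * dT * Ec
= 9.2e-6 * 11 * 27.3 * 1000
= 2.763 MPa

2.763


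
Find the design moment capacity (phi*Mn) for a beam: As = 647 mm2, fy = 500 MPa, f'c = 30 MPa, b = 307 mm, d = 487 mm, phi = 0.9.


a = As * fy / (0.85 * f'c * b)
= 647 * 500 / (0.85 * 30 * 307)
= 41.3234 mm
Mn = As * fy * (d - a/2) / 10^6
= 150.8604 kN-m
phi*Mn = 0.9 * 150.8604 = 135.77 kN-m

135.77


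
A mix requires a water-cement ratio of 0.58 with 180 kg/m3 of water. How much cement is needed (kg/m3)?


Cement = water / (w/c)
= 180 / 0.58
= 310.3 kg/m3

310.3


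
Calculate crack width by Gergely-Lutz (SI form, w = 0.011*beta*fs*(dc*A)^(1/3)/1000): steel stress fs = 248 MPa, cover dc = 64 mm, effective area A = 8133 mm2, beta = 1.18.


w = 0.011 * beta * fs * (dc * A)^(1/3) / 1000
= 0.011 * 1.18 * 248 * (64 * 8133)^(1/3) / 1000
= 0.259 mm

0.259


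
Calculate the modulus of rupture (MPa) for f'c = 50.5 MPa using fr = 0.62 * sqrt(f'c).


fr = 0.62 * sqrt(50.5)
= 4.406 MPa

4.406


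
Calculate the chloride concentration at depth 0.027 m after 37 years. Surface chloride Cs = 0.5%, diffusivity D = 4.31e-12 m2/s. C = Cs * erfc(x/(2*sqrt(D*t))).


t_seconds = 37 * 365.25 * 24 * 3600 = 1167631200.0 s
arg = 0.027 / (2 * sqrt(4.31e-12 * 1167631200.0))
= 0.1903
erfc(0.1903) = 0.7878
C = 0.5 * 0.7878 = 0.3939%

0.3939


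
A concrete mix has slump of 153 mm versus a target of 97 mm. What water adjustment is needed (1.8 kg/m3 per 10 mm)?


Difference = 97 - 153 = -56 mm
Water adjustment = -56 * 1.8 / 10 = -10.1 kg/m3

-10.1


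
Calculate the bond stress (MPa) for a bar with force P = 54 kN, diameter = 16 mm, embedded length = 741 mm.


u = P / (pi * db * ld)
= 54 * 1000 / (pi * 16 * 741)
= 1.45 MPa

1.45


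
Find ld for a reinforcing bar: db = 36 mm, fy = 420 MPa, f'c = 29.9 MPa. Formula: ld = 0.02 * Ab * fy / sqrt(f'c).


Ab = pi * 36^2 / 4 = 1017.876 mm2
ld = 0.02 * 1017.876 * 420 / sqrt(29.9)
= 1563.6 mm

1563.6


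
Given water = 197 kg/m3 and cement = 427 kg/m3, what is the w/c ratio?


w/c = water / cement
w/c = 197 / 427 = 0.461

0.461


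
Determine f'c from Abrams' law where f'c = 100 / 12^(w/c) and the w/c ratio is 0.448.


f'c = 100 / 12^0.448
= 100 / 3.044
= 32.85 MPa

32.85


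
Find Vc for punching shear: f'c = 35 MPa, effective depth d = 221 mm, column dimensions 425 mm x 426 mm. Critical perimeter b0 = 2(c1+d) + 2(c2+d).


b0 = 2*(425 + 221) + 2*(426 + 221) = 2586 mm
Vc = 0.33 * sqrt(35) * 2586 * 221 / 1000
= 1115.75 kN

1115.75


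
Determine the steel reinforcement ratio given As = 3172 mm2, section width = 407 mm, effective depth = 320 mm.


rho = As / (b * d)
= 3172 / (407 * 320)
= 0.0244

0.0244


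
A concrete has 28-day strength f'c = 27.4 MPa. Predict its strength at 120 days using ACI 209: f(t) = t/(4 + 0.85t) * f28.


f(120) = 120 / (4 + 0.85 * 120) * 27.4
= 120 / 106.0 * 27.4
= 31.02 MPa

31.02


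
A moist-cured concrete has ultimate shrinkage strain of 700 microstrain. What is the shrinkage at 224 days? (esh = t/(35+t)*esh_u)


esh(224) = 224 / (35 + 224) * 700
= 224 / 259 * 700
= 605.4 microstrain

605.4


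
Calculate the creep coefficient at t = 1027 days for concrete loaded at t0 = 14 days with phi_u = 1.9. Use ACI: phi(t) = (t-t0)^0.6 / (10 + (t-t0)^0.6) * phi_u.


dt = 1027 - 14 = 1013
phi = 1013^0.6 / (10 + 1013^0.6) * 1.9
= 1.642

1.642


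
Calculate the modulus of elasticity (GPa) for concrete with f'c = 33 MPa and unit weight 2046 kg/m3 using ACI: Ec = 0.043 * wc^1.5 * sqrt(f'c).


Ec = 0.043 * 2046^1.5 * sqrt(33) / 1000
= 22.86 GPa

22.86


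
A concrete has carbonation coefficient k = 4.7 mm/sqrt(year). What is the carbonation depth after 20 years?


depth = k * sqrt(t)
= 4.7 * sqrt(20)
= 21.02 mm

21.02


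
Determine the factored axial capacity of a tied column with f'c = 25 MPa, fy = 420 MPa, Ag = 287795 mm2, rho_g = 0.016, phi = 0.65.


Ast = rho * Ag = 0.016 * 287795 = 4604.72 mm2
phi*Pn = 0.65 * 0.80 * (0.85 * 25 * (287795 - 4604.72) + 420 * 4604.72) / 1000
= 4134.92 kN

4134.92


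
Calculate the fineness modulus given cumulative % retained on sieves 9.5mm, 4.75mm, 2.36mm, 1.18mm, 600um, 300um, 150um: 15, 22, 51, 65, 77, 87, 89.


FM = sum(cumulative % retained) / 100
= 406 / 100
= 4.06

4.06


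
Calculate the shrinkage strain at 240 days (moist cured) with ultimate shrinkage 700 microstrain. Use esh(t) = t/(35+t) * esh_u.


esh(240) = 240 / (35 + 240) * 700
= 240 / 275 * 700
= 610.9 microstrain

610.9


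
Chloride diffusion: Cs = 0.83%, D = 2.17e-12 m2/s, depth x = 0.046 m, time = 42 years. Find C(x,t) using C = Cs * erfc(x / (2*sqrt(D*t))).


t_seconds = 42 * 365.25 * 24 * 3600 = 1325419200.0 s
arg = 0.046 / (2 * sqrt(2.17e-12 * 1325419200.0))
= 0.4289
erfc(0.4289) = 0.5442
C = 0.83 * 0.5442 = 0.4517%

0.4517


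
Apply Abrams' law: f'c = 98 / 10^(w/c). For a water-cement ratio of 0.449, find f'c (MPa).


f'c = 98 / 10^0.449
= 98 / 2.812
= 34.85 MPa

34.85


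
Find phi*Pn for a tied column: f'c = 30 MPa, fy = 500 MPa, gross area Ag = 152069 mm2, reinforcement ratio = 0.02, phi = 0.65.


Ast = rho * Ag = 0.02 * 152069 = 3041.38 mm2
phi*Pn = 0.65 * 0.80 * (0.85 * 30 * (152069 - 3041.38) + 500 * 3041.38) / 1000
= 2766.87 kN

2766.87


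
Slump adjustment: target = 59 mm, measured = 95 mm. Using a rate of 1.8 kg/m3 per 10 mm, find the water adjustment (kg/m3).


Difference = 59 - 95 = -36 mm
Water adjustment = -36 * 1.8 / 10 = -6.5 kg/m3

-6.5


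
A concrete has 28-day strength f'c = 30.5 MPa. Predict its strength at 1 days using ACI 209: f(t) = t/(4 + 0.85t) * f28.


f(1) = 1 / (4 + 0.85 * 1) * 30.5
= 1 / 4.85 * 30.5
= 6.29 MPa

6.29


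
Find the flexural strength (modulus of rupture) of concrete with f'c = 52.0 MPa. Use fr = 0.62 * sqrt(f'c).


fr = 0.62 * sqrt(52.0)
= 4.471 MPa

4.471


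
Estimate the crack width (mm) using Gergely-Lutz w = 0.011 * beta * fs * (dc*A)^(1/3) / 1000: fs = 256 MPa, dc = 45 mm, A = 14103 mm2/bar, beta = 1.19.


w = 0.011 * beta * fs * (dc * A)^(1/3) / 1000
= 0.011 * 1.19 * 256 * (45 * 14103)^(1/3) / 1000
= 0.288 mm

0.288


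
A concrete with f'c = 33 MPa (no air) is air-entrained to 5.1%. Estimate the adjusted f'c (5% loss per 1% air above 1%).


Strength loss = (5.1 - 1) * 5 = 20.5%
f'c = 33 * (1 - 20.5/100)
= 26.24 MPa

26.24


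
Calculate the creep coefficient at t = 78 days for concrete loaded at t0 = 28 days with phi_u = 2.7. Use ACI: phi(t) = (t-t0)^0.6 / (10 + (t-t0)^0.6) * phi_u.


dt = 78 - 28 = 50
phi = 50^0.6 / (10 + 50^0.6) * 2.7
= 1.38

1.38


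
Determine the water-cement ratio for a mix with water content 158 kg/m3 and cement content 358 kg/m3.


w/c = water / cement
w/c = 158 / 358 = 0.441

0.441


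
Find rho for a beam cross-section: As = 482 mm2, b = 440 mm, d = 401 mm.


rho = As / (b * d)
= 482 / (440 * 401)
= 0.0027

0.0027


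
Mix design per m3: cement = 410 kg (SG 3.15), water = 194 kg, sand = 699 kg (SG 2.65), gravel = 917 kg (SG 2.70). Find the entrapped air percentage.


Vol cement = 410 / (3.15 * 1000) = 0.130159 m3
Vol water = 194 / 1000 = 0.194 m3
Vol sand = 699 / (2.65 * 1000) = 0.263774 m3
Vol gravel = 917 / (2.70 * 1000) = 0.33963 m3
Total solid + water volume = 0.927562 m3
Air = (1 - 0.927562) * 100 = 7.24%

7.24


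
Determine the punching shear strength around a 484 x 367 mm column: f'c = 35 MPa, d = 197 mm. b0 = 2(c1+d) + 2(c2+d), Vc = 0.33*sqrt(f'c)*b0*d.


b0 = 2*(484 + 197) + 2*(367 + 197) = 2490 mm
Vc = 0.33 * sqrt(35) * 2490 * 197 / 1000
= 957.66 kN

957.66


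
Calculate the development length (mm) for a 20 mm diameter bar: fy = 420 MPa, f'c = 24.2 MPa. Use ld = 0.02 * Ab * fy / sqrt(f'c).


Ab = pi * 20^2 / 4 = 314.159 mm2
ld = 0.02 * 314.159 * 420 / sqrt(24.2)
= 536.4 mm

536.4


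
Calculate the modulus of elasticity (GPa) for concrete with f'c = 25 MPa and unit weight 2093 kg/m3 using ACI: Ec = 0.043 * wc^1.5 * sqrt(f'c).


Ec = 0.043 * 2093^1.5 * sqrt(25) / 1000
= 20.59 GPa

20.59


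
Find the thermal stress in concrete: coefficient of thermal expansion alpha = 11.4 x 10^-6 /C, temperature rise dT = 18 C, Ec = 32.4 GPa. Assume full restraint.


sigma = alpha * dT * Ec
= 11.4e-6 * 18 * 32.4 * 1000
= 6.648 MPa

6.648


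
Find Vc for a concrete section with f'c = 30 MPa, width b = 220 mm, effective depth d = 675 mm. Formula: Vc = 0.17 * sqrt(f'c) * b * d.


Vc = 0.17 * sqrt(30) * 220 * 675 / 1000
= 138.27 kN

138.27


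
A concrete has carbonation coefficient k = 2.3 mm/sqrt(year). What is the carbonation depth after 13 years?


depth = k * sqrt(t)
= 2.3 * sqrt(13)
= 8.29 mm

8.29


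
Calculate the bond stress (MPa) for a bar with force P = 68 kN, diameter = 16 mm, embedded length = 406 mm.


u = P / (pi * db * ld)
= 68 * 1000 / (pi * 16 * 406)
= 3.332 MPa

3.332


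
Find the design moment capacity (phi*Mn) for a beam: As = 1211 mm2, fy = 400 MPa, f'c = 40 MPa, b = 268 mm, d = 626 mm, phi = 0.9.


a = As * fy / (0.85 * f'c * b)
= 1211 * 400 / (0.85 * 40 * 268)
= 53.1607 mm
Mn = As * fy * (d - a/2) / 10^6
= 290.3589 kN-m
phi*Mn = 0.9 * 290.3589 = 261.32 kN-m

261.32


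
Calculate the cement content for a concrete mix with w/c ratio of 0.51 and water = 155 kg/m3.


Cement = water / (w/c)
= 155 / 0.51
= 303.9 kg/m3

303.9


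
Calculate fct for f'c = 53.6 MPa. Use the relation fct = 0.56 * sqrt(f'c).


fct = 0.56 * sqrt(53.6)
= 0.56 * 7.321
= 4.1 MPa

4.1


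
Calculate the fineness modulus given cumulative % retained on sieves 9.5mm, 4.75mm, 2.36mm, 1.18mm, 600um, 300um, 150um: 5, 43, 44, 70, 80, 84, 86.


FM = sum(cumulative % retained) / 100
= 412 / 100
= 4.12

4.12


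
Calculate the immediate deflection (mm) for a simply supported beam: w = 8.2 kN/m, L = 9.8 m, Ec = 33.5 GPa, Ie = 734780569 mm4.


Convert: L = 9.8 m = 9800 mm, Ec = 33.5 GPa = 33500 MPa
delta = 5 * 8.2 * 9800^4 / (384 * 33500 * 734780569)
= 40.01 mm

40.01


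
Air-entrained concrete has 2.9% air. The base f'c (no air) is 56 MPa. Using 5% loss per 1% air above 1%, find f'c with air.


Strength loss = (2.9 - 1) * 5 = 9.5%
f'c = 56 * (1 - 9.5/100)
= 50.68 MPa

50.68


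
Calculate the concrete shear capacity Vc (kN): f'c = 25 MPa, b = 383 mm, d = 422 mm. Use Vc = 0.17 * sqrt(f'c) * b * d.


Vc = 0.17 * sqrt(25) * 383 * 422 / 1000
= 137.38 kN

137.38


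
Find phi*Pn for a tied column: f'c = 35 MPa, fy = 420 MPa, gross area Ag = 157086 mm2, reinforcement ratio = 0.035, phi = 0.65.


Ast = rho * Ag = 0.035 * 157086 = 5498.01 mm2
phi*Pn = 0.65 * 0.80 * (0.85 * 35 * (157086 - 5498.01) + 420 * 5498.01) / 1000
= 3545.83 kN

3545.83


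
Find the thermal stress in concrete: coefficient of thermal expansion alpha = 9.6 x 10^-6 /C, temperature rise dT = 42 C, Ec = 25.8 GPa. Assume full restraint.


sigma = alpha * dT * Ec
= 9.6e-6 * 42 * 25.8 * 1000
= 10.403 MPa

10.403


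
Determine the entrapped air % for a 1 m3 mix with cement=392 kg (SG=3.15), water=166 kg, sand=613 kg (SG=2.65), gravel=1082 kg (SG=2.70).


Vol cement = 392 / (3.15 * 1000) = 0.124444 m3
Vol water = 166 / 1000 = 0.166 m3
Vol sand = 613 / (2.65 * 1000) = 0.231321 m3
Vol gravel = 1082 / (2.70 * 1000) = 0.400741 m3
Total solid + water volume = 0.922506 m3
Air = (1 - 0.922506) * 100 = 7.75%

7.75


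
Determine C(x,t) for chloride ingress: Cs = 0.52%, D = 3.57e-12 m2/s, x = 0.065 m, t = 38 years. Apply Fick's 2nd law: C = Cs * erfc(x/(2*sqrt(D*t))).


t_seconds = 38 * 365.25 * 24 * 3600 = 1199188800.0 s
arg = 0.065 / (2 * sqrt(3.57e-12 * 1199188800.0))
= 0.4967
erfc(0.4967) = 0.4824
C = 0.52 * 0.4824 = 0.2508%

0.2508


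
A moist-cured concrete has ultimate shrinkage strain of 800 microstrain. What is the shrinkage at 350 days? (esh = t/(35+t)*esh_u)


esh(350) = 350 / (35 + 350) * 800
= 350 / 385 * 800
= 727.3 microstrain

727.3


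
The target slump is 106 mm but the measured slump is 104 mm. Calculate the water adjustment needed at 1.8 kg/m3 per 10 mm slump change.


Difference = 106 - 104 = 2 mm
Water adjustment = 2 * 1.8 / 10 = 0.4 kg/m3

0.4


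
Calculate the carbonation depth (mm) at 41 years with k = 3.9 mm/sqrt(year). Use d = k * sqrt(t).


depth = k * sqrt(t)
= 3.9 * sqrt(41)
= 24.97 mm

24.97


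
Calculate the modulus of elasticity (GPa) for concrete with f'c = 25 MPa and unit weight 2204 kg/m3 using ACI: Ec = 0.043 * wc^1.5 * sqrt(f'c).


Ec = 0.043 * 2204^1.5 * sqrt(25) / 1000
= 22.25 GPa

22.25


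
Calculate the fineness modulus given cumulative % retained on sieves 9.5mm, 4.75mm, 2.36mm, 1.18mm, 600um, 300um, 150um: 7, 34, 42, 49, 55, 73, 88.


FM = sum(cumulative % retained) / 100
= 348 / 100
= 3.48

3.48


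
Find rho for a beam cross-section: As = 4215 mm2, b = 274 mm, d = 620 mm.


rho = As / (b * d)
= 4215 / (274 * 620)
= 0.0248

0.0248


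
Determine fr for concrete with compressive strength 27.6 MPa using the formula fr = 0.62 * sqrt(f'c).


fr = 0.62 * sqrt(27.6)
= 3.257 MPa

3.257


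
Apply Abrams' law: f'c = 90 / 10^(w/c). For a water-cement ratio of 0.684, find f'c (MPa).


f'c = 90 / 10^0.684
= 90 / 4.831
= 18.63 MPa

18.63


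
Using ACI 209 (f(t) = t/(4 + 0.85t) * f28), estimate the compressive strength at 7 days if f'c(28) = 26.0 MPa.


f(7) = 7 / (4 + 0.85 * 7) * 26.0
= 7 / 9.95 * 26.0
= 18.29 MPa

18.29


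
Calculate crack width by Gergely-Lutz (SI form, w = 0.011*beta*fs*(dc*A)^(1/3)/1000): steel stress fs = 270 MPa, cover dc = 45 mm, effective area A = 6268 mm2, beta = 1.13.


w = 0.011 * beta * fs * (dc * A)^(1/3) / 1000
= 0.011 * 1.13 * 270 * (45 * 6268)^(1/3) / 1000
= 0.22 mm

0.22


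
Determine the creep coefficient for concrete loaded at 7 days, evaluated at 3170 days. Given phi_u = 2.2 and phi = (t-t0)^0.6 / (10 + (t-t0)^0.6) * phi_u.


dt = 3170 - 7 = 3163
phi = 3163^0.6 / (10 + 3163^0.6) * 2.2
= 2.038

2.038


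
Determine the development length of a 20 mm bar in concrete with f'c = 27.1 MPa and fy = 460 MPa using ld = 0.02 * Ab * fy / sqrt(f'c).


Ab = pi * 20^2 / 4 = 314.159 mm2
ld = 0.02 * 314.159 * 460 / sqrt(27.1)
= 555.2 mm

555.2


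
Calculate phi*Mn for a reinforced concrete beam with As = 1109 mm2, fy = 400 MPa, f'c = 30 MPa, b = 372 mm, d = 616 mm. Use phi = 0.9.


a = As * fy / (0.85 * f'c * b)
= 1109 * 400 / (0.85 * 30 * 372)
= 46.7637 mm
Mn = As * fy * (d - a/2) / 10^6
= 262.8854 kN-m
phi*Mn = 0.9 * 262.8854 = 236.6 kN-m

236.6


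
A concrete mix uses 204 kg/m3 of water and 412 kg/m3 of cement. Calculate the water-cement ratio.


w/c = water / cement
w/c = 204 / 412 = 0.495

0.495


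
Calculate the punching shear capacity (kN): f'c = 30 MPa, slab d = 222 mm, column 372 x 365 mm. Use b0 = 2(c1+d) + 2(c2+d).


b0 = 2*(372 + 222) + 2*(365 + 222) = 2362 mm
Vc = 0.33 * sqrt(30) * 2362 * 222 / 1000
= 947.78 kN

947.78


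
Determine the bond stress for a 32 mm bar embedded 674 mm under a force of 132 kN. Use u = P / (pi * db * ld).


u = P / (pi * db * ld)
= 132 * 1000 / (pi * 32 * 674)
= 1.948 MPa

1.948


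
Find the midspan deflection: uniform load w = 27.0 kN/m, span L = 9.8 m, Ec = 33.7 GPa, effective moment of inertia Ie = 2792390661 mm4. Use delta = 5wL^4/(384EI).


Convert: L = 9.8 m = 9800 mm, Ec = 33.7 GPa = 33700 MPa
delta = 5 * 27.0 * 9800^4 / (384 * 33700 * 2792390661)
= 34.46 mm

34.46


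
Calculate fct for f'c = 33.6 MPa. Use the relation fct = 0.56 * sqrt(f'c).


fct = 0.56 * sqrt(33.6)
= 0.56 * 5.797
= 3.246 MPa

3.246


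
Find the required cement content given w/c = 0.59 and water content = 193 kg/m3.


Cement = water / (w/c)
= 193 / 0.59
= 327.1 kg/m3

327.1


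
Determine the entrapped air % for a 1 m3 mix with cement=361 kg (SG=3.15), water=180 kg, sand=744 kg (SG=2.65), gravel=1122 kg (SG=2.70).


Vol cement = 361 / (3.15 * 1000) = 0.114603 m3
Vol water = 180 / 1000 = 0.18 m3
Vol sand = 744 / (2.65 * 1000) = 0.280755 m3
Vol gravel = 1122 / (2.70 * 1000) = 0.415556 m3
Total solid + water volume = 0.990913 m3
Air = (1 - 0.990913) * 100 = 0.91%

0.91


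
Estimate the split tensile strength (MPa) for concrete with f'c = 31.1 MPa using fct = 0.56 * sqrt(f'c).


fct = 0.56 * sqrt(31.1)
= 0.56 * 5.577
= 3.123 MPa

3.123


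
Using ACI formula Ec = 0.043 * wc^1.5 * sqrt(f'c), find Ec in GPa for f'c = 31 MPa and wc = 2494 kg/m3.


Ec = 0.043 * 2494^1.5 * sqrt(31) / 1000
= 29.82 GPa

29.82


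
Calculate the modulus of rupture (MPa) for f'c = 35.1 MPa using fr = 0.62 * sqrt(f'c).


fr = 0.62 * sqrt(35.1)
= 3.673 MPa

3.673


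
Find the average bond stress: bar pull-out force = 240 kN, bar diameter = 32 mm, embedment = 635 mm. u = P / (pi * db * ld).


u = P / (pi * db * ld)
= 240 * 1000 / (pi * 32 * 635)
= 3.76 MPa

3.76


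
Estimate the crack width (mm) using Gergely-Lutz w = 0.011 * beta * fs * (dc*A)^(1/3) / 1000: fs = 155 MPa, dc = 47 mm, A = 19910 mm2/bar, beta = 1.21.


w = 0.011 * beta * fs * (dc * A)^(1/3) / 1000
= 0.011 * 1.21 * 155 * (47 * 19910)^(1/3) / 1000
= 0.202 mm

0.202


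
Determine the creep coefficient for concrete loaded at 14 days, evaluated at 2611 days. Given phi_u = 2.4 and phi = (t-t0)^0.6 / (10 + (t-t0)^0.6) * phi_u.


dt = 2611 - 14 = 2597
phi = 2597^0.6 / (10 + 2597^0.6) * 2.4
= 2.203

2.203


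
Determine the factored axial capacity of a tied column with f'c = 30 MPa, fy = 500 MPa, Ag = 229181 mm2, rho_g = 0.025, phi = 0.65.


Ast = rho * Ag = 0.025 * 229181 = 5729.525 mm2
phi*Pn = 0.65 * 0.80 * (0.85 * 30 * (229181 - 5729.525) + 500 * 5729.525) / 1000
= 4452.64 kN

4452.64


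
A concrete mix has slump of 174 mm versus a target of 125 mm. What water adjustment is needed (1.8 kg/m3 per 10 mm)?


Difference = 125 - 174 = -49 mm
Water adjustment = -49 * 1.8 / 10 = -8.8 kg/m3

-8.8


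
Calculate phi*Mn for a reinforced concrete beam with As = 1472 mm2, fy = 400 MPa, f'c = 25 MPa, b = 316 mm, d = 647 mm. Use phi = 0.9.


a = As * fy / (0.85 * f'c * b)
= 1472 * 400 / (0.85 * 25 * 316)
= 87.6843 mm
Mn = As * fy * (d - a/2) / 10^6
= 355.1393 kN-m
phi*Mn = 0.9 * 355.1393 = 319.63 kN-m

319.63


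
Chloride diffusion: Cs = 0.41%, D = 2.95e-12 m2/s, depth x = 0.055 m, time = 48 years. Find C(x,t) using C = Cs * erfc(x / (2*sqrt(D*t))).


t_seconds = 48 * 365.25 * 24 * 3600 = 1514764800.0 s
arg = 0.055 / (2 * sqrt(2.95e-12 * 1514764800.0))
= 0.4114
erfc(0.4114) = 0.5607
C = 0.41 * 0.5607 = 0.2299%

0.2299


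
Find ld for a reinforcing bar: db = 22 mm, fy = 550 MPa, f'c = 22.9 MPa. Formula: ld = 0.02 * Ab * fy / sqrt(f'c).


Ab = pi * 22^2 / 4 = 380.133 mm2
ld = 0.02 * 380.133 * 550 / sqrt(22.9)
= 873.8 mm

873.8


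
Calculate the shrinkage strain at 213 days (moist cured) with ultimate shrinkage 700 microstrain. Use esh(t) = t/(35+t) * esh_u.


esh(213) = 213 / (35 + 213) * 700
= 213 / 248 * 700
= 601.2 microstrain

601.2


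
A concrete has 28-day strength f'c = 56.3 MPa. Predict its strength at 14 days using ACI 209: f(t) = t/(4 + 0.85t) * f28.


f(14) = 14 / (4 + 0.85 * 14) * 56.3
= 14 / 15.9 * 56.3
= 49.57 MPa

49.57


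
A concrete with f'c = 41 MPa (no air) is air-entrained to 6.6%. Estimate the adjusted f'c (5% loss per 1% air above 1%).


Strength loss = (6.6 - 1) * 5 = 28.0%
f'c = 41 * (1 - 28.0/100)
= 29.52 MPa

29.52


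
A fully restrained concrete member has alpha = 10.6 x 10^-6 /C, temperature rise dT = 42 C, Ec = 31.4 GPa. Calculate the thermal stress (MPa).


sigma = alpha * dT * Ec
= 10.6e-6 * 42 * 31.4 * 1000
= 13.979 MPa

13.979


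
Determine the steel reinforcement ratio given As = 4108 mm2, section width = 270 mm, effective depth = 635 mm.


rho = As / (b * d)
= 4108 / (270 * 635)
= 0.024

0.024


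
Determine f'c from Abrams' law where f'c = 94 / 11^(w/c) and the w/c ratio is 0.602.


f'c = 94 / 11^0.602
= 94 / 4.236
= 22.19 MPa

22.19


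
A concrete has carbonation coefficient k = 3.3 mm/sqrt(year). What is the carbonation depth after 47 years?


depth = k * sqrt(t)
= 3.3 * sqrt(47)
= 22.62 mm

22.62


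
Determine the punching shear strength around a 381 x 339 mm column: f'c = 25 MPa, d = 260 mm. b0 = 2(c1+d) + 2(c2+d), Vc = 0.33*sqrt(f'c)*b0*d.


b0 = 2*(381 + 260) + 2*(339 + 260) = 2480 mm
Vc = 0.33 * sqrt(25) * 2480 * 260 / 1000
= 1063.92 kN

1063.92


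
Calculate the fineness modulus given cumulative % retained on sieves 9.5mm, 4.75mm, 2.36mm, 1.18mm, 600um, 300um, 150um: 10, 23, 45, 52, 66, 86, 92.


FM = sum(cumulative % retained) / 100
= 374 / 100
= 3.74

3.74


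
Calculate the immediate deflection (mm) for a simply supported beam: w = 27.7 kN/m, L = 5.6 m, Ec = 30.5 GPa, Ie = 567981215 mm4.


Convert: L = 5.6 m = 5600 mm, Ec = 30.5 GPa = 30500 MPa
delta = 5 * 27.7 * 5600^4 / (384 * 30500 * 567981215)
= 20.48 mm

20.48


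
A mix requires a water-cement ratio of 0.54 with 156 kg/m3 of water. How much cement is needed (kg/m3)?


Cement = water / (w/c)
= 156 / 0.54
= 288.9 kg/m3

288.9


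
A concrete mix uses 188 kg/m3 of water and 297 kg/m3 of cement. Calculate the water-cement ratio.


w/c = water / cement
w/c = 188 / 297 = 0.633

0.633


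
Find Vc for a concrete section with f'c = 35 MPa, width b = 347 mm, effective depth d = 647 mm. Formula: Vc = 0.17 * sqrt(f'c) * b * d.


Vc = 0.17 * sqrt(35) * 347 * 647 / 1000
= 225.8 kN

225.8


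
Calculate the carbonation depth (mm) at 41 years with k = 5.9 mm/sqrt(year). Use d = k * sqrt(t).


depth = k * sqrt(t)
= 5.9 * sqrt(41)
= 37.78 mm

37.78


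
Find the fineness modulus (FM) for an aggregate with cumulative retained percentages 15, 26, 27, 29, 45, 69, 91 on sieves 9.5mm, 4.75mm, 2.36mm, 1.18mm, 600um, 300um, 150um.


FM = sum(cumulative % retained) / 100
= 302 / 100
= 3.02

3.02


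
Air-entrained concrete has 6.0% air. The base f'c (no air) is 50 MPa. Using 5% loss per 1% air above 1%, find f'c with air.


Strength loss = (6.0 - 1) * 5 = 25.0%
f'c = 50 * (1 - 25.0/100)
= 37.5 MPa

37.5


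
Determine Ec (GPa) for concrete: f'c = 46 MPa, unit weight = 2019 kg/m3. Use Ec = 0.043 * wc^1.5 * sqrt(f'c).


Ec = 0.043 * 2019^1.5 * sqrt(46) / 1000
= 26.46 GPa

26.46


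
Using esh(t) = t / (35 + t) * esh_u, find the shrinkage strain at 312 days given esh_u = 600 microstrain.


esh(312) = 312 / (35 + 312) * 600
= 312 / 347 * 600
= 539.5 microstrain

539.5


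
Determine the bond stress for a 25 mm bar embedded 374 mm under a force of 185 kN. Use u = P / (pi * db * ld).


u = P / (pi * db * ld)
= 185 * 1000 / (pi * 25 * 374)
= 6.298 MPa

6.298


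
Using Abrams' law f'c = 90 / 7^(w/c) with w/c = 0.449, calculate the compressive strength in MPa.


f'c = 90 / 7^0.449
= 90 / 2.396
= 37.57 MPa

37.57


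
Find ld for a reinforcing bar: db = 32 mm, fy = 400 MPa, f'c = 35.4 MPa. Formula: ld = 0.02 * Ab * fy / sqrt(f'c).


Ab = pi * 32^2 / 4 = 804.248 mm2
ld = 0.02 * 804.248 * 400 / sqrt(35.4)
= 1081.4 mm

1081.4


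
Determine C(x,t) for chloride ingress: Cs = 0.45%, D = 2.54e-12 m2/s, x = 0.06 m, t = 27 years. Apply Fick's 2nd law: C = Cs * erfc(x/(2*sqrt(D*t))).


t_seconds = 27 * 365.25 * 24 * 3600 = 852055200.0 s
arg = 0.06 / (2 * sqrt(2.54e-12 * 852055200.0))
= 0.6449
erfc(0.6449) = 0.3618
C = 0.45 * 0.3618 = 0.1628%

0.1628


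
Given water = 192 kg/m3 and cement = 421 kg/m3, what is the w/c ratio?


w/c = water / cement
w/c = 192 / 421 = 0.456

0.456


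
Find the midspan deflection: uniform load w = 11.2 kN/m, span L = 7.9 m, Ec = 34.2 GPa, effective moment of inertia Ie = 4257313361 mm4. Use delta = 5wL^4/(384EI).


Convert: L = 7.9 m = 7900 mm, Ec = 34.2 GPa = 34200 MPa
delta = 5 * 11.2 * 7900^4 / (384 * 34200 * 4257313361)
= 3.9 mm

3.9


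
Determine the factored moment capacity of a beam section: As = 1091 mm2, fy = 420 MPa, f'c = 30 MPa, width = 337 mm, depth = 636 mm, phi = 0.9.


a = As * fy / (0.85 * f'c * b)
= 1091 * 420 / (0.85 * 30 * 337)
= 53.3217 mm
Mn = As * fy * (d - a/2) / 10^6
= 279.2114 kN-m
phi*Mn = 0.9 * 279.2114 = 251.29 kN-m

251.29


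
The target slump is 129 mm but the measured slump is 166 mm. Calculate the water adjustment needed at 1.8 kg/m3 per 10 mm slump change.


Difference = 129 - 166 = -37 mm
Water adjustment = -37 * 1.8 / 10 = -6.7 kg/m3

-6.7


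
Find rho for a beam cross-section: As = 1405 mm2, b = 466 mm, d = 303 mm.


rho = As / (b * d)
= 1405 / (466 * 303)
= 0.01

0.01


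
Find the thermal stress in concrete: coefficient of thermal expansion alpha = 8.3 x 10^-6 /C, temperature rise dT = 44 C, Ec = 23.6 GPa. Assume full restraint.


sigma = alpha * dT * Ec
= 8.3e-6 * 44 * 23.6 * 1000
= 8.619 MPa

8.619


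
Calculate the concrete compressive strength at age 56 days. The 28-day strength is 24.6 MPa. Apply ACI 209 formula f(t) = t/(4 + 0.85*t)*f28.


f(56) = 56 / (4 + 0.85 * 56) * 24.6
= 56 / 51.6 * 24.6
= 26.7 MPa

26.7


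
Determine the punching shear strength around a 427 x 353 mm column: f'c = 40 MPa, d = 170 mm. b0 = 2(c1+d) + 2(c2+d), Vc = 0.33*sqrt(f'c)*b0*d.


b0 = 2*(427 + 170) + 2*(353 + 170) = 2240 mm
Vc = 0.33 * sqrt(40) * 2240 * 170 / 1000
= 794.77 kN

794.77


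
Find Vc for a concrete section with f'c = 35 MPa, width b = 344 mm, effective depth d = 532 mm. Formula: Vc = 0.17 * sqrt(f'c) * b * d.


Vc = 0.17 * sqrt(35) * 344 * 532 / 1000
= 184.06 kN

184.06


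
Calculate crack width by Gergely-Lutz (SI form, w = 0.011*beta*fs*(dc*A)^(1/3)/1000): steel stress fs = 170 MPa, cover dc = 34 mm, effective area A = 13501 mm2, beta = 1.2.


w = 0.011 * beta * fs * (dc * A)^(1/3) / 1000
= 0.011 * 1.2 * 170 * (34 * 13501)^(1/3) / 1000
= 0.173 mm

0.173


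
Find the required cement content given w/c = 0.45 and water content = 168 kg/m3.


Cement = water / (w/c)
= 168 / 0.45
= 373.3 kg/m3

373.3


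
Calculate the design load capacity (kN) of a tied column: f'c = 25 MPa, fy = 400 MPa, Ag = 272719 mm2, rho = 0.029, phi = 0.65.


Ast = rho * Ag = 0.029 * 272719 = 7908.851 mm2
phi*Pn = 0.65 * 0.80 * (0.85 * 25 * (272719 - 7908.851) + 400 * 7908.851) / 1000
= 4571.19 kN

4571.19


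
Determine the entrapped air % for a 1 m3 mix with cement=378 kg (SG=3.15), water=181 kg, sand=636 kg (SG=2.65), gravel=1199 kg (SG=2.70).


Vol cement = 378 / (3.15 * 1000) = 0.12 m3
Vol water = 181 / 1000 = 0.181 m3
Vol sand = 636 / (2.65 * 1000) = 0.24 m3
Vol gravel = 1199 / (2.70 * 1000) = 0.444074 m3
Total solid + water volume = 0.985074 m3
Air = (1 - 0.985074) * 100 = 1.49%

1.49


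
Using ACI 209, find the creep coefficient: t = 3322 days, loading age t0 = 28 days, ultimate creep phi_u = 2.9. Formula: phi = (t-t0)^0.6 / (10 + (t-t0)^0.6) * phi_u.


dt = 3322 - 28 = 3294
phi = 3294^0.6 / (10 + 3294^0.6) * 2.9
= 2.691

2.691


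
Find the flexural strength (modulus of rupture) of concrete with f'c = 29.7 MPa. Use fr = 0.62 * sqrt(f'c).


fr = 0.62 * sqrt(29.7)
= 3.379 MPa

3.379
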